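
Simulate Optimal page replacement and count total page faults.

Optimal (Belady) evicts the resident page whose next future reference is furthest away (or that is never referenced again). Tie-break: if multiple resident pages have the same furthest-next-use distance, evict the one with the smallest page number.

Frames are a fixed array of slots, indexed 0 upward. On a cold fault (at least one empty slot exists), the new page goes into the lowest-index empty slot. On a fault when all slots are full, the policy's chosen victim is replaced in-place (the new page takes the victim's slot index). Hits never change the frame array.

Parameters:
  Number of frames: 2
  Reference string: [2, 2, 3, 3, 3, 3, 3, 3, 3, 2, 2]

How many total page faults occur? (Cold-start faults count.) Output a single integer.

Step 0: ref 2 → FAULT, frames=[2,-]
Step 1: ref 2 → HIT, frames=[2,-]
Step 2: ref 3 → FAULT, frames=[2,3]
Step 3: ref 3 → HIT, frames=[2,3]
Step 4: ref 3 → HIT, frames=[2,3]
Step 5: ref 3 → HIT, frames=[2,3]
Step 6: ref 3 → HIT, frames=[2,3]
Step 7: ref 3 → HIT, frames=[2,3]
Step 8: ref 3 → HIT, frames=[2,3]
Step 9: ref 2 → HIT, frames=[2,3]
Step 10: ref 2 → HIT, frames=[2,3]
Total faults: 2

Answer: 2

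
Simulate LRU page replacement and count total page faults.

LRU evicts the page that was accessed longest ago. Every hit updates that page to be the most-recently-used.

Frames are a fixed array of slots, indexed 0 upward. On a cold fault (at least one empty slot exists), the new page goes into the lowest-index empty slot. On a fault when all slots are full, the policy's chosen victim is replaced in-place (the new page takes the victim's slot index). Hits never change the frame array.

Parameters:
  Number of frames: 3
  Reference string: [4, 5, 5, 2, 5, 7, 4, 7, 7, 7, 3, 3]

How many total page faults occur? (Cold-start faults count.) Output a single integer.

Answer: 6

Derivation:
Step 0: ref 4 → FAULT, frames=[4,-,-]
Step 1: ref 5 → FAULT, frames=[4,5,-]
Step 2: ref 5 → HIT, frames=[4,5,-]
Step 3: ref 2 → FAULT, frames=[4,5,2]
Step 4: ref 5 → HIT, frames=[4,5,2]
Step 5: ref 7 → FAULT (evict 4), frames=[7,5,2]
Step 6: ref 4 → FAULT (evict 2), frames=[7,5,4]
Step 7: ref 7 → HIT, frames=[7,5,4]
Step 8: ref 7 → HIT, frames=[7,5,4]
Step 9: ref 7 → HIT, frames=[7,5,4]
Step 10: ref 3 → FAULT (evict 5), frames=[7,3,4]
Step 11: ref 3 → HIT, frames=[7,3,4]
Total faults: 6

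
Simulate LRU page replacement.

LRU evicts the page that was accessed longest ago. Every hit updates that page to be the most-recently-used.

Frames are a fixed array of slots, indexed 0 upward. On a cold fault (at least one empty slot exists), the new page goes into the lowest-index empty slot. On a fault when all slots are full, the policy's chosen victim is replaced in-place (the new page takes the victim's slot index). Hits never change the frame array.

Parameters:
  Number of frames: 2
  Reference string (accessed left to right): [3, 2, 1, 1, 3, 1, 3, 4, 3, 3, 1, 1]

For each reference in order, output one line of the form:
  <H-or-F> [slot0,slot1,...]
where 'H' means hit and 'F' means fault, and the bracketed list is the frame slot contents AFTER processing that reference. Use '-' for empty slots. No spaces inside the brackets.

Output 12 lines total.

F [3,-]
F [3,2]
F [1,2]
H [1,2]
F [1,3]
H [1,3]
H [1,3]
F [4,3]
H [4,3]
H [4,3]
F [1,3]
H [1,3]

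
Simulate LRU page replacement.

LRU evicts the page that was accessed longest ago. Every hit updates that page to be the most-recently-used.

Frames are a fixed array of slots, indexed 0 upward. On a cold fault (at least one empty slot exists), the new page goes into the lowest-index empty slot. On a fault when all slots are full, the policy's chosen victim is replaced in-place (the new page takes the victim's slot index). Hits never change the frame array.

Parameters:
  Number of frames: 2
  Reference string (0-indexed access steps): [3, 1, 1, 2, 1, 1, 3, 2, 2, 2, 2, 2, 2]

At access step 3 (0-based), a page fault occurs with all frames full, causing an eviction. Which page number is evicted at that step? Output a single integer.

Step 0: ref 3 -> FAULT, frames=[3,-]
Step 1: ref 1 -> FAULT, frames=[3,1]
Step 2: ref 1 -> HIT, frames=[3,1]
Step 3: ref 2 -> FAULT, evict 3, frames=[2,1]
At step 3: evicted page 3

Answer: 3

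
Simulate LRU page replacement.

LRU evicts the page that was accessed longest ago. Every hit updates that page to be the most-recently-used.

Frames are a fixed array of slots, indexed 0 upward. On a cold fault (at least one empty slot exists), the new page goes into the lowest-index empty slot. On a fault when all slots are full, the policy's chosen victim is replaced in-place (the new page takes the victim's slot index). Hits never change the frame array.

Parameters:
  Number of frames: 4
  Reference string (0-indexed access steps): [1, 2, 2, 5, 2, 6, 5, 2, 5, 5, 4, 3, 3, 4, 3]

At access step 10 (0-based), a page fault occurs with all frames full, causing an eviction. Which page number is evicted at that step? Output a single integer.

Step 0: ref 1 -> FAULT, frames=[1,-,-,-]
Step 1: ref 2 -> FAULT, frames=[1,2,-,-]
Step 2: ref 2 -> HIT, frames=[1,2,-,-]
Step 3: ref 5 -> FAULT, frames=[1,2,5,-]
Step 4: ref 2 -> HIT, frames=[1,2,5,-]
Step 5: ref 6 -> FAULT, frames=[1,2,5,6]
Step 6: ref 5 -> HIT, frames=[1,2,5,6]
Step 7: ref 2 -> HIT, frames=[1,2,5,6]
Step 8: ref 5 -> HIT, frames=[1,2,5,6]
Step 9: ref 5 -> HIT, frames=[1,2,5,6]
Step 10: ref 4 -> FAULT, evict 1, frames=[4,2,5,6]
At step 10: evicted page 1

Answer: 1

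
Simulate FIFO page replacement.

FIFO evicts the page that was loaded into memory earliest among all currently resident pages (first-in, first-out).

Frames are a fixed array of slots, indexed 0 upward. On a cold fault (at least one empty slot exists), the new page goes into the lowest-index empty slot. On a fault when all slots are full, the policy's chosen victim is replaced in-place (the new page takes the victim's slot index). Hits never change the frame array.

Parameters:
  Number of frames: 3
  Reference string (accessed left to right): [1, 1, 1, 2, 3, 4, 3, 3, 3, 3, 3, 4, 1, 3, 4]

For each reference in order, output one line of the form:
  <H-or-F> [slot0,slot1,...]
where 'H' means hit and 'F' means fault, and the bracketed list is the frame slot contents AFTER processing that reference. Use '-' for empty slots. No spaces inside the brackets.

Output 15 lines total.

F [1,-,-]
H [1,-,-]
H [1,-,-]
F [1,2,-]
F [1,2,3]
F [4,2,3]
H [4,2,3]
H [4,2,3]
H [4,2,3]
H [4,2,3]
H [4,2,3]
H [4,2,3]
F [4,1,3]
H [4,1,3]
H [4,1,3]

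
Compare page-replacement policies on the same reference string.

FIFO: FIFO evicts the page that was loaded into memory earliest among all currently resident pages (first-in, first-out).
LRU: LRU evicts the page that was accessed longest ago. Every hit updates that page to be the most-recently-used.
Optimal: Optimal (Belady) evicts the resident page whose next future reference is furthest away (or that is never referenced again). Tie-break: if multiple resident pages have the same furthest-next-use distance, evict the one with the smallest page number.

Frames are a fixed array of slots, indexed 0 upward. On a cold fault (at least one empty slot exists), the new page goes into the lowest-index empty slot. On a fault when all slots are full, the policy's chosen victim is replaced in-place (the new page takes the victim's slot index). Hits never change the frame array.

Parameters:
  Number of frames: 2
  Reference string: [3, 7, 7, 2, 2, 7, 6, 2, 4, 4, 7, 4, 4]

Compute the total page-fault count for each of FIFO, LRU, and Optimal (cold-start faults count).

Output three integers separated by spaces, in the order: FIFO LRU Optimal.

--- FIFO ---
  step 0: ref 3 -> FAULT, frames=[3,-] (faults so far: 1)
  step 1: ref 7 -> FAULT, frames=[3,7] (faults so far: 2)
  step 2: ref 7 -> HIT, frames=[3,7] (faults so far: 2)
  step 3: ref 2 -> FAULT, evict 3, frames=[2,7] (faults so far: 3)
  step 4: ref 2 -> HIT, frames=[2,7] (faults so far: 3)
  step 5: ref 7 -> HIT, frames=[2,7] (faults so far: 3)
  step 6: ref 6 -> FAULT, evict 7, frames=[2,6] (faults so far: 4)
  step 7: ref 2 -> HIT, frames=[2,6] (faults so far: 4)
  step 8: ref 4 -> FAULT, evict 2, frames=[4,6] (faults so far: 5)
  step 9: ref 4 -> HIT, frames=[4,6] (faults so far: 5)
  step 10: ref 7 -> FAULT, evict 6, frames=[4,7] (faults so far: 6)
  step 11: ref 4 -> HIT, frames=[4,7] (faults so far: 6)
  step 12: ref 4 -> HIT, frames=[4,7] (faults so far: 6)
  FIFO total faults: 6
--- LRU ---
  step 0: ref 3 -> FAULT, frames=[3,-] (faults so far: 1)
  step 1: ref 7 -> FAULT, frames=[3,7] (faults so far: 2)
  step 2: ref 7 -> HIT, frames=[3,7] (faults so far: 2)
  step 3: ref 2 -> FAULT, evict 3, frames=[2,7] (faults so far: 3)
  step 4: ref 2 -> HIT, frames=[2,7] (faults so far: 3)
  step 5: ref 7 -> HIT, frames=[2,7] (faults so far: 3)
  step 6: ref 6 -> FAULT, evict 2, frames=[6,7] (faults so far: 4)
  step 7: ref 2 -> FAULT, evict 7, frames=[6,2] (faults so far: 5)
  step 8: ref 4 -> FAULT, evict 6, frames=[4,2] (faults so far: 6)
  step 9: ref 4 -> HIT, frames=[4,2] (faults so far: 6)
  step 10: ref 7 -> FAULT, evict 2, frames=[4,7] (faults so far: 7)
  step 11: ref 4 -> HIT, frames=[4,7] (faults so far: 7)
  step 12: ref 4 -> HIT, frames=[4,7] (faults so far: 7)
  LRU total faults: 7
--- Optimal ---
  step 0: ref 3 -> FAULT, frames=[3,-] (faults so far: 1)
  step 1: ref 7 -> FAULT, frames=[3,7] (faults so far: 2)
  step 2: ref 7 -> HIT, frames=[3,7] (faults so far: 2)
  step 3: ref 2 -> FAULT, evict 3, frames=[2,7] (faults so far: 3)
  step 4: ref 2 -> HIT, frames=[2,7] (faults so far: 3)
  step 5: ref 7 -> HIT, frames=[2,7] (faults so far: 3)
  step 6: ref 6 -> FAULT, evict 7, frames=[2,6] (faults so far: 4)
  step 7: ref 2 -> HIT, frames=[2,6] (faults so far: 4)
  step 8: ref 4 -> FAULT, evict 2, frames=[4,6] (faults so far: 5)
  step 9: ref 4 -> HIT, frames=[4,6] (faults so far: 5)
  step 10: ref 7 -> FAULT, evict 6, frames=[4,7] (faults so far: 6)
  step 11: ref 4 -> HIT, frames=[4,7] (faults so far: 6)
  step 12: ref 4 -> HIT, frames=[4,7] (faults so far: 6)
  Optimal total faults: 6

Answer: 6 7 6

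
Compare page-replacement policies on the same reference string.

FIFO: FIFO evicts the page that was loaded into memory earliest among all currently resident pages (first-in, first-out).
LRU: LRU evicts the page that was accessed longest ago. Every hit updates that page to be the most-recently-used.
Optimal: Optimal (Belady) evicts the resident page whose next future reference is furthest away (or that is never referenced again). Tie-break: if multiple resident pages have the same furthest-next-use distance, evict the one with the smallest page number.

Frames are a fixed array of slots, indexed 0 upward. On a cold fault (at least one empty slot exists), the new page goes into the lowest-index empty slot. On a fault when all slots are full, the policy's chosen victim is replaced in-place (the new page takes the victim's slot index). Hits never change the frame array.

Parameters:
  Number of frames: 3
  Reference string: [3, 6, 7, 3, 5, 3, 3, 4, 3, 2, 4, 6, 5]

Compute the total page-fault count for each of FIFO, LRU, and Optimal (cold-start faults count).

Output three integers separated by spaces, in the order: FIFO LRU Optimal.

--- FIFO ---
  step 0: ref 3 -> FAULT, frames=[3,-,-] (faults so far: 1)
  step 1: ref 6 -> FAULT, frames=[3,6,-] (faults so far: 2)
  step 2: ref 7 -> FAULT, frames=[3,6,7] (faults so far: 3)
  step 3: ref 3 -> HIT, frames=[3,6,7] (faults so far: 3)
  step 4: ref 5 -> FAULT, evict 3, frames=[5,6,7] (faults so far: 4)
  step 5: ref 3 -> FAULT, evict 6, frames=[5,3,7] (faults so far: 5)
  step 6: ref 3 -> HIT, frames=[5,3,7] (faults so far: 5)
  step 7: ref 4 -> FAULT, evict 7, frames=[5,3,4] (faults so far: 6)
  step 8: ref 3 -> HIT, frames=[5,3,4] (faults so far: 6)
  step 9: ref 2 -> FAULT, evict 5, frames=[2,3,4] (faults so far: 7)
  step 10: ref 4 -> HIT, frames=[2,3,4] (faults so far: 7)
  step 11: ref 6 -> FAULT, evict 3, frames=[2,6,4] (faults so far: 8)
  step 12: ref 5 -> FAULT, evict 4, frames=[2,6,5] (faults so far: 9)
  FIFO total faults: 9
--- LRU ---
  step 0: ref 3 -> FAULT, frames=[3,-,-] (faults so far: 1)
  step 1: ref 6 -> FAULT, frames=[3,6,-] (faults so far: 2)
  step 2: ref 7 -> FAULT, frames=[3,6,7] (faults so far: 3)
  step 3: ref 3 -> HIT, frames=[3,6,7] (faults so far: 3)
  step 4: ref 5 -> FAULT, evict 6, frames=[3,5,7] (faults so far: 4)
  step 5: ref 3 -> HIT, frames=[3,5,7] (faults so far: 4)
  step 6: ref 3 -> HIT, frames=[3,5,7] (faults so far: 4)
  step 7: ref 4 -> FAULT, evict 7, frames=[3,5,4] (faults so far: 5)
  step 8: ref 3 -> HIT, frames=[3,5,4] (faults so far: 5)
  step 9: ref 2 -> FAULT, evict 5, frames=[3,2,4] (faults so far: 6)
  step 10: ref 4 -> HIT, frames=[3,2,4] (faults so far: 6)
  step 11: ref 6 -> FAULT, evict 3, frames=[6,2,4] (faults so far: 7)
  step 12: ref 5 -> FAULT, evict 2, frames=[6,5,4] (faults so far: 8)
  LRU total faults: 8
--- Optimal ---
  step 0: ref 3 -> FAULT, frames=[3,-,-] (faults so far: 1)
  step 1: ref 6 -> FAULT, frames=[3,6,-] (faults so far: 2)
  step 2: ref 7 -> FAULT, frames=[3,6,7] (faults so far: 3)
  step 3: ref 3 -> HIT, frames=[3,6,7] (faults so far: 3)
  step 4: ref 5 -> FAULT, evict 7, frames=[3,6,5] (faults so far: 4)
  step 5: ref 3 -> HIT, frames=[3,6,5] (faults so far: 4)
  step 6: ref 3 -> HIT, frames=[3,6,5] (faults so far: 4)
  step 7: ref 4 -> FAULT, evict 5, frames=[3,6,4] (faults so far: 5)
  step 8: ref 3 -> HIT, frames=[3,6,4] (faults so far: 5)
  step 9: ref 2 -> FAULT, evict 3, frames=[2,6,4] (faults so far: 6)
  step 10: ref 4 -> HIT, frames=[2,6,4] (faults so far: 6)
  step 11: ref 6 -> HIT, frames=[2,6,4] (faults so far: 6)
  step 12: ref 5 -> FAULT, evict 2, frames=[5,6,4] (faults so far: 7)
  Optimal total faults: 7

Answer: 9 8 7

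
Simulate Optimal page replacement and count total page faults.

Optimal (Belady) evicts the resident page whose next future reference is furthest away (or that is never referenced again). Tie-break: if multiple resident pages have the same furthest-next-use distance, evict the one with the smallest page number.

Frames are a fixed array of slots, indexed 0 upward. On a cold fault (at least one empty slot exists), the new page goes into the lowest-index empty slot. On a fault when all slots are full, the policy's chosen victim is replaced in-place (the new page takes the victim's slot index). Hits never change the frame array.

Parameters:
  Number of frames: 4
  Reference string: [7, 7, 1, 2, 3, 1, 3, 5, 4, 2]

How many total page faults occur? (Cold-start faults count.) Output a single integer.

Answer: 6

Derivation:
Step 0: ref 7 → FAULT, frames=[7,-,-,-]
Step 1: ref 7 → HIT, frames=[7,-,-,-]
Step 2: ref 1 → FAULT, frames=[7,1,-,-]
Step 3: ref 2 → FAULT, frames=[7,1,2,-]
Step 4: ref 3 → FAULT, frames=[7,1,2,3]
Step 5: ref 1 → HIT, frames=[7,1,2,3]
Step 6: ref 3 → HIT, frames=[7,1,2,3]
Step 7: ref 5 → FAULT (evict 1), frames=[7,5,2,3]
Step 8: ref 4 → FAULT (evict 3), frames=[7,5,2,4]
Step 9: ref 2 → HIT, frames=[7,5,2,4]
Total faults: 6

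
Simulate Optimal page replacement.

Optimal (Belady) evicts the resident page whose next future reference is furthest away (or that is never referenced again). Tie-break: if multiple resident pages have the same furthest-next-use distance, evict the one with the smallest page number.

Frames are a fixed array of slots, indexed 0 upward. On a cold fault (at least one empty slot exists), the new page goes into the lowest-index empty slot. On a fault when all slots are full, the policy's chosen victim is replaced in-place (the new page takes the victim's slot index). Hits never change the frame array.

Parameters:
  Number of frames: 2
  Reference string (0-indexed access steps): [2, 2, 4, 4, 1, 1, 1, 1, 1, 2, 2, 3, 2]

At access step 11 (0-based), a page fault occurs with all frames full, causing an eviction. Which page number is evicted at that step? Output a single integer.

Step 0: ref 2 -> FAULT, frames=[2,-]
Step 1: ref 2 -> HIT, frames=[2,-]
Step 2: ref 4 -> FAULT, frames=[2,4]
Step 3: ref 4 -> HIT, frames=[2,4]
Step 4: ref 1 -> FAULT, evict 4, frames=[2,1]
Step 5: ref 1 -> HIT, frames=[2,1]
Step 6: ref 1 -> HIT, frames=[2,1]
Step 7: ref 1 -> HIT, frames=[2,1]
Step 8: ref 1 -> HIT, frames=[2,1]
Step 9: ref 2 -> HIT, frames=[2,1]
Step 10: ref 2 -> HIT, frames=[2,1]
Step 11: ref 3 -> FAULT, evict 1, frames=[2,3]
At step 11: evicted page 1

Answer: 1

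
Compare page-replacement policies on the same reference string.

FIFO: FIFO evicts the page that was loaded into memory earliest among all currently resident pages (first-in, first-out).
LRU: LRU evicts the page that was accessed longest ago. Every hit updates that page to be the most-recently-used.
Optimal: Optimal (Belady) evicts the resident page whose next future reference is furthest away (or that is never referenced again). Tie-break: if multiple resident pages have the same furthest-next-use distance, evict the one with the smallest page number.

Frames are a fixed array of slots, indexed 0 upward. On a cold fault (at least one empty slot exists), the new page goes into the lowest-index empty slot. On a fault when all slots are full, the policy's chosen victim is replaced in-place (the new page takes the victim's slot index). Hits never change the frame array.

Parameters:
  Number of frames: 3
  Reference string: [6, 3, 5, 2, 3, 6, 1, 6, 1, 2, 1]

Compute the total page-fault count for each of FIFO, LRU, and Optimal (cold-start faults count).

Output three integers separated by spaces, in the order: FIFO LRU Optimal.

Answer: 6 7 5

Derivation:
--- FIFO ---
  step 0: ref 6 -> FAULT, frames=[6,-,-] (faults so far: 1)
  step 1: ref 3 -> FAULT, frames=[6,3,-] (faults so far: 2)
  step 2: ref 5 -> FAULT, frames=[6,3,5] (faults so far: 3)
  step 3: ref 2 -> FAULT, evict 6, frames=[2,3,5] (faults so far: 4)
  step 4: ref 3 -> HIT, frames=[2,3,5] (faults so far: 4)
  step 5: ref 6 -> FAULT, evict 3, frames=[2,6,5] (faults so far: 5)
  step 6: ref 1 -> FAULT, evict 5, frames=[2,6,1] (faults so far: 6)
  step 7: ref 6 -> HIT, frames=[2,6,1] (faults so far: 6)
  step 8: ref 1 -> HIT, frames=[2,6,1] (faults so far: 6)
  step 9: ref 2 -> HIT, frames=[2,6,1] (faults so far: 6)
  step 10: ref 1 -> HIT, frames=[2,6,1] (faults so far: 6)
  FIFO total faults: 6
--- LRU ---
  step 0: ref 6 -> FAULT, frames=[6,-,-] (faults so far: 1)
  step 1: ref 3 -> FAULT, frames=[6,3,-] (faults so far: 2)
  step 2: ref 5 -> FAULT, frames=[6,3,5] (faults so far: 3)
  step 3: ref 2 -> FAULT, evict 6, frames=[2,3,5] (faults so far: 4)
  step 4: ref 3 -> HIT, frames=[2,3,5] (faults so far: 4)
  step 5: ref 6 -> FAULT, evict 5, frames=[2,3,6] (faults so far: 5)
  step 6: ref 1 -> FAULT, evict 2, frames=[1,3,6] (faults so far: 6)
  step 7: ref 6 -> HIT, frames=[1,3,6] (faults so far: 6)
  step 8: ref 1 -> HIT, frames=[1,3,6] (faults so far: 6)
  step 9: ref 2 -> FAULT, evict 3, frames=[1,2,6] (faults so far: 7)
  step 10: ref 1 -> HIT, frames=[1,2,6] (faults so far: 7)
  LRU total faults: 7
--- Optimal ---
  step 0: ref 6 -> FAULT, frames=[6,-,-] (faults so far: 1)
  step 1: ref 3 -> FAULT, frames=[6,3,-] (faults so far: 2)
  step 2: ref 5 -> FAULT, frames=[6,3,5] (faults so far: 3)
  step 3: ref 2 -> FAULT, evict 5, frames=[6,3,2] (faults so far: 4)
  step 4: ref 3 -> HIT, frames=[6,3,2] (faults so far: 4)
  step 5: ref 6 -> HIT, frames=[6,3,2] (faults so far: 4)
  step 6: ref 1 -> FAULT, evict 3, frames=[6,1,2] (faults so far: 5)
  step 7: ref 6 -> HIT, frames=[6,1,2] (faults so far: 5)
  step 8: ref 1 -> HIT, frames=[6,1,2] (faults so far: 5)
  step 9: ref 2 -> HIT, frames=[6,1,2] (faults so far: 5)
  step 10: ref 1 -> HIT, frames=[6,1,2] (faults so far: 5)
  Optimal total faults: 5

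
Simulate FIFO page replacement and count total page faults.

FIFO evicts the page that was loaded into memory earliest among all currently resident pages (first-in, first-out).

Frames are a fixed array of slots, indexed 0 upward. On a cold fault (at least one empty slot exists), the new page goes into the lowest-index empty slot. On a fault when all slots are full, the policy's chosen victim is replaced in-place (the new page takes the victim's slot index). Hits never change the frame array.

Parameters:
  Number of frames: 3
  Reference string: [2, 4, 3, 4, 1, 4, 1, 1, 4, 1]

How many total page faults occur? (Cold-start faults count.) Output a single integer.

Step 0: ref 2 → FAULT, frames=[2,-,-]
Step 1: ref 4 → FAULT, frames=[2,4,-]
Step 2: ref 3 → FAULT, frames=[2,4,3]
Step 3: ref 4 → HIT, frames=[2,4,3]
Step 4: ref 1 → FAULT (evict 2), frames=[1,4,3]
Step 5: ref 4 → HIT, frames=[1,4,3]
Step 6: ref 1 → HIT, frames=[1,4,3]
Step 7: ref 1 → HIT, frames=[1,4,3]
Step 8: ref 4 → HIT, frames=[1,4,3]
Step 9: ref 1 → HIT, frames=[1,4,3]
Total faults: 4

Answer: 4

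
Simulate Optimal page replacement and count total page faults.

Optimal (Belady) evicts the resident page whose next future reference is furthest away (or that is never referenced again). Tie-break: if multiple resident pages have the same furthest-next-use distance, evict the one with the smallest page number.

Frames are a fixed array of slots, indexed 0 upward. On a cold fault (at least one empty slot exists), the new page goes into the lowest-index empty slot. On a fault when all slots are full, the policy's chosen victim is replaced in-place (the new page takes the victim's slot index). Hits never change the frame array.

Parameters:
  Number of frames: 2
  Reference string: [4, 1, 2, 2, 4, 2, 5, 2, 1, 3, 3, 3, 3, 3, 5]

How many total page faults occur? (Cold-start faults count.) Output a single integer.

Step 0: ref 4 → FAULT, frames=[4,-]
Step 1: ref 1 → FAULT, frames=[4,1]
Step 2: ref 2 → FAULT (evict 1), frames=[4,2]
Step 3: ref 2 → HIT, frames=[4,2]
Step 4: ref 4 → HIT, frames=[4,2]
Step 5: ref 2 → HIT, frames=[4,2]
Step 6: ref 5 → FAULT (evict 4), frames=[5,2]
Step 7: ref 2 → HIT, frames=[5,2]
Step 8: ref 1 → FAULT (evict 2), frames=[5,1]
Step 9: ref 3 → FAULT (evict 1), frames=[5,3]
Step 10: ref 3 → HIT, frames=[5,3]
Step 11: ref 3 → HIT, frames=[5,3]
Step 12: ref 3 → HIT, frames=[5,3]
Step 13: ref 3 → HIT, frames=[5,3]
Step 14: ref 5 → HIT, frames=[5,3]
Total faults: 6

Answer: 6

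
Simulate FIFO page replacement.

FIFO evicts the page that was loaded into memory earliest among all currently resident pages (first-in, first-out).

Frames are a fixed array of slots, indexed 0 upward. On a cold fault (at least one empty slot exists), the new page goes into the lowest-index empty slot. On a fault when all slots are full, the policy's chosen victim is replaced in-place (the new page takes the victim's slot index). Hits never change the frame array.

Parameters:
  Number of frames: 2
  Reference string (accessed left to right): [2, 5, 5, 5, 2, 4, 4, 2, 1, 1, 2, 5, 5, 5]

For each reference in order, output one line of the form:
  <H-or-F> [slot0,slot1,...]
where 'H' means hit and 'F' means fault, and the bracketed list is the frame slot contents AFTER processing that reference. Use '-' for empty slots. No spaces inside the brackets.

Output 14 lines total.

F [2,-]
F [2,5]
H [2,5]
H [2,5]
H [2,5]
F [4,5]
H [4,5]
F [4,2]
F [1,2]
H [1,2]
H [1,2]
F [1,5]
H [1,5]
H [1,5]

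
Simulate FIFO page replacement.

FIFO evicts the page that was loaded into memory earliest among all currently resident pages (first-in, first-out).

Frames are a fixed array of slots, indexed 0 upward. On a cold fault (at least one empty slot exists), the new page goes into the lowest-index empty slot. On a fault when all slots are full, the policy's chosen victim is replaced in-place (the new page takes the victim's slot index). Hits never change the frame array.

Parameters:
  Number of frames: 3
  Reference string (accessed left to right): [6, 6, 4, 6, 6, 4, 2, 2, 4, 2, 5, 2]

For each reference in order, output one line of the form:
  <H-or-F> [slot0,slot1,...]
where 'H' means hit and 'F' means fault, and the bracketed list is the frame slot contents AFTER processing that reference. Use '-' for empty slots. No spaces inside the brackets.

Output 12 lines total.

F [6,-,-]
H [6,-,-]
F [6,4,-]
H [6,4,-]
H [6,4,-]
H [6,4,-]
F [6,4,2]
H [6,4,2]
H [6,4,2]
H [6,4,2]
F [5,4,2]
H [5,4,2]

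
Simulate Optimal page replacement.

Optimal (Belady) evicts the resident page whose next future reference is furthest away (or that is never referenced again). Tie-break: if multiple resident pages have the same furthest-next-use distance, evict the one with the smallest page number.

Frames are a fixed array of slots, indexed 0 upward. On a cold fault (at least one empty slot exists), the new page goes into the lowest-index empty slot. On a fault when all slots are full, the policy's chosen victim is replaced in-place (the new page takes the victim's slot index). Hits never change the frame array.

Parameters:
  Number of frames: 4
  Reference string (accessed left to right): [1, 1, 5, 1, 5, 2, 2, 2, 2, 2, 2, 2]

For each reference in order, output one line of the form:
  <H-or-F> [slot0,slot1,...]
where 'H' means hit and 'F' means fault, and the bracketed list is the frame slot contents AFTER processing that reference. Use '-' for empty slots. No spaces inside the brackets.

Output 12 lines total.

F [1,-,-,-]
H [1,-,-,-]
F [1,5,-,-]
H [1,5,-,-]
H [1,5,-,-]
F [1,5,2,-]
H [1,5,2,-]
H [1,5,2,-]
H [1,5,2,-]
H [1,5,2,-]
H [1,5,2,-]
H [1,5,2,-]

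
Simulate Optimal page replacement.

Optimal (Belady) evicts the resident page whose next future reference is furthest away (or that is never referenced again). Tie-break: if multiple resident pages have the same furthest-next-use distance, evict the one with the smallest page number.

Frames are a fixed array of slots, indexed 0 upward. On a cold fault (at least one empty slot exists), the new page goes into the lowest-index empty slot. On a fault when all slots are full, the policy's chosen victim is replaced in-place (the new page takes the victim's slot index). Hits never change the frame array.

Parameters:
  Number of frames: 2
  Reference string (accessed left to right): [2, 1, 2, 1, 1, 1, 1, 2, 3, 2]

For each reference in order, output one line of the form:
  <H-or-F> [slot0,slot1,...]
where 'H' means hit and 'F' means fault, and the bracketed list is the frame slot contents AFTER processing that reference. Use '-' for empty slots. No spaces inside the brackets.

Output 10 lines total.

F [2,-]
F [2,1]
H [2,1]
H [2,1]
H [2,1]
H [2,1]
H [2,1]
H [2,1]
F [2,3]
H [2,3]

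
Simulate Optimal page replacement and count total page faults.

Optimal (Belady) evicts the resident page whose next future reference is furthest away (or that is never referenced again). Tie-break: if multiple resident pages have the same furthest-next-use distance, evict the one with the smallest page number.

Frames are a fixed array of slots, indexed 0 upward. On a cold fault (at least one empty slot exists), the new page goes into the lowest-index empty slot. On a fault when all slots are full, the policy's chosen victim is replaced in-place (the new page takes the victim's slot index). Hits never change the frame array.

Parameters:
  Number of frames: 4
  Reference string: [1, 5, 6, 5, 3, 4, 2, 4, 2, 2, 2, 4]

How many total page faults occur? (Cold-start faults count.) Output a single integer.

Answer: 6

Derivation:
Step 0: ref 1 → FAULT, frames=[1,-,-,-]
Step 1: ref 5 → FAULT, frames=[1,5,-,-]
Step 2: ref 6 → FAULT, frames=[1,5,6,-]
Step 3: ref 5 → HIT, frames=[1,5,6,-]
Step 4: ref 3 → FAULT, frames=[1,5,6,3]
Step 5: ref 4 → FAULT (evict 1), frames=[4,5,6,3]
Step 6: ref 2 → FAULT (evict 3), frames=[4,5,6,2]
Step 7: ref 4 → HIT, frames=[4,5,6,2]
Step 8: ref 2 → HIT, frames=[4,5,6,2]
Step 9: ref 2 → HIT, frames=[4,5,6,2]
Step 10: ref 2 → HIT, frames=[4,5,6,2]
Step 11: ref 4 → HIT, frames=[4,5,6,2]
Total faults: 6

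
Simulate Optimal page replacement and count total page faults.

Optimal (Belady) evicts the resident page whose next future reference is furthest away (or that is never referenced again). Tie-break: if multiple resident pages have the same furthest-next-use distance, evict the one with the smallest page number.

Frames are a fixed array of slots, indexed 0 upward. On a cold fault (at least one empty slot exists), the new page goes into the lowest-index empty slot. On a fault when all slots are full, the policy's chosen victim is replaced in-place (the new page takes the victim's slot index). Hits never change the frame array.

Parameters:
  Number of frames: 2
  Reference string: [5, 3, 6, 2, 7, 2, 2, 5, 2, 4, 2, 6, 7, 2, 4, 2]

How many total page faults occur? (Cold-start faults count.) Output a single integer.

Step 0: ref 5 → FAULT, frames=[5,-]
Step 1: ref 3 → FAULT, frames=[5,3]
Step 2: ref 6 → FAULT (evict 3), frames=[5,6]
Step 3: ref 2 → FAULT (evict 6), frames=[5,2]
Step 4: ref 7 → FAULT (evict 5), frames=[7,2]
Step 5: ref 2 → HIT, frames=[7,2]
Step 6: ref 2 → HIT, frames=[7,2]
Step 7: ref 5 → FAULT (evict 7), frames=[5,2]
Step 8: ref 2 → HIT, frames=[5,2]
Step 9: ref 4 → FAULT (evict 5), frames=[4,2]
Step 10: ref 2 → HIT, frames=[4,2]
Step 11: ref 6 → FAULT (evict 4), frames=[6,2]
Step 12: ref 7 → FAULT (evict 6), frames=[7,2]
Step 13: ref 2 → HIT, frames=[7,2]
Step 14: ref 4 → FAULT (evict 7), frames=[4,2]
Step 15: ref 2 → HIT, frames=[4,2]
Total faults: 10

Answer: 10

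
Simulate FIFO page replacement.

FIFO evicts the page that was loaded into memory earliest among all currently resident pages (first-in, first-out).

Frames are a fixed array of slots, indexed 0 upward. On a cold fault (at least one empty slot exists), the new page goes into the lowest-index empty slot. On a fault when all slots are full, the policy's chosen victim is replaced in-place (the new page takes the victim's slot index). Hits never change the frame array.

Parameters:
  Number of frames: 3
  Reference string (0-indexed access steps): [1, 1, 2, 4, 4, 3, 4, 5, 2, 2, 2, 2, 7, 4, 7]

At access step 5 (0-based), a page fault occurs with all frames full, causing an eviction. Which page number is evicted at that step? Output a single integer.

Step 0: ref 1 -> FAULT, frames=[1,-,-]
Step 1: ref 1 -> HIT, frames=[1,-,-]
Step 2: ref 2 -> FAULT, frames=[1,2,-]
Step 3: ref 4 -> FAULT, frames=[1,2,4]
Step 4: ref 4 -> HIT, frames=[1,2,4]
Step 5: ref 3 -> FAULT, evict 1, frames=[3,2,4]
At step 5: evicted page 1

Answer: 1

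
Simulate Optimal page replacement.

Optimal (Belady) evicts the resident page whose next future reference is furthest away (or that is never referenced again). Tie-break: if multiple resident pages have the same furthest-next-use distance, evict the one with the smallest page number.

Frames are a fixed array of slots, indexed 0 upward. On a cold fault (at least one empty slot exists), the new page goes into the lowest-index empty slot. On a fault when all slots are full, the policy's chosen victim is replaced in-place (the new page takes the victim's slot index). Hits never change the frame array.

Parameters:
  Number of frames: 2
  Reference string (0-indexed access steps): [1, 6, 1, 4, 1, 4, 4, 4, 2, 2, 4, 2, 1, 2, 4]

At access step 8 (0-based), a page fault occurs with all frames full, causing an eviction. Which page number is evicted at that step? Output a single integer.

Step 0: ref 1 -> FAULT, frames=[1,-]
Step 1: ref 6 -> FAULT, frames=[1,6]
Step 2: ref 1 -> HIT, frames=[1,6]
Step 3: ref 4 -> FAULT, evict 6, frames=[1,4]
Step 4: ref 1 -> HIT, frames=[1,4]
Step 5: ref 4 -> HIT, frames=[1,4]
Step 6: ref 4 -> HIT, frames=[1,4]
Step 7: ref 4 -> HIT, frames=[1,4]
Step 8: ref 2 -> FAULT, evict 1, frames=[2,4]
At step 8: evicted page 1

Answer: 1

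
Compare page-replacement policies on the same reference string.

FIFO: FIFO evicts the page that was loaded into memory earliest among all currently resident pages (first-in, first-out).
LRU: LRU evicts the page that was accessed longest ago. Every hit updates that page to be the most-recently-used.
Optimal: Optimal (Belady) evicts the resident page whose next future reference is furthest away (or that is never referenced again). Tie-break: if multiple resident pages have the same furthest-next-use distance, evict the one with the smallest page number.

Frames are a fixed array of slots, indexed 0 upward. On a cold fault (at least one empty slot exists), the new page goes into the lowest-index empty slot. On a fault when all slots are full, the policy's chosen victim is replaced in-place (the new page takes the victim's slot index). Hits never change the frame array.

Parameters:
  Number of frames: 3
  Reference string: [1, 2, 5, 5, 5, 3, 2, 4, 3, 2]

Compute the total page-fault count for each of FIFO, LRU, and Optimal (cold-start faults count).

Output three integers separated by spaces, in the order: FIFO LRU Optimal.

Answer: 6 5 5

Derivation:
--- FIFO ---
  step 0: ref 1 -> FAULT, frames=[1,-,-] (faults so far: 1)
  step 1: ref 2 -> FAULT, frames=[1,2,-] (faults so far: 2)
  step 2: ref 5 -> FAULT, frames=[1,2,5] (faults so far: 3)
  step 3: ref 5 -> HIT, frames=[1,2,5] (faults so far: 3)
  step 4: ref 5 -> HIT, frames=[1,2,5] (faults so far: 3)
  step 5: ref 3 -> FAULT, evict 1, frames=[3,2,5] (faults so far: 4)
  step 6: ref 2 -> HIT, frames=[3,2,5] (faults so far: 4)
  step 7: ref 4 -> FAULT, evict 2, frames=[3,4,5] (faults so far: 5)
  step 8: ref 3 -> HIT, frames=[3,4,5] (faults so far: 5)
  step 9: ref 2 -> FAULT, evict 5, frames=[3,4,2] (faults so far: 6)
  FIFO total faults: 6
--- LRU ---
  step 0: ref 1 -> FAULT, frames=[1,-,-] (faults so far: 1)
  step 1: ref 2 -> FAULT, frames=[1,2,-] (faults so far: 2)
  step 2: ref 5 -> FAULT, frames=[1,2,5] (faults so far: 3)
  step 3: ref 5 -> HIT, frames=[1,2,5] (faults so far: 3)
  step 4: ref 5 -> HIT, frames=[1,2,5] (faults so far: 3)
  step 5: ref 3 -> FAULT, evict 1, frames=[3,2,5] (faults so far: 4)
  step 6: ref 2 -> HIT, frames=[3,2,5] (faults so far: 4)
  step 7: ref 4 -> FAULT, evict 5, frames=[3,2,4] (faults so far: 5)
  step 8: ref 3 -> HIT, frames=[3,2,4] (faults so far: 5)
  step 9: ref 2 -> HIT, frames=[3,2,4] (faults so far: 5)
  LRU total faults: 5
--- Optimal ---
  step 0: ref 1 -> FAULT, frames=[1,-,-] (faults so far: 1)
  step 1: ref 2 -> FAULT, frames=[1,2,-] (faults so far: 2)
  step 2: ref 5 -> FAULT, frames=[1,2,5] (faults so far: 3)
  step 3: ref 5 -> HIT, frames=[1,2,5] (faults so far: 3)
  step 4: ref 5 -> HIT, frames=[1,2,5] (faults so far: 3)
  step 5: ref 3 -> FAULT, evict 1, frames=[3,2,5] (faults so far: 4)
  step 6: ref 2 -> HIT, frames=[3,2,5] (faults so far: 4)
  step 7: ref 4 -> FAULT, evict 5, frames=[3,2,4] (faults so far: 5)
  step 8: ref 3 -> HIT, frames=[3,2,4] (faults so far: 5)
  step 9: ref 2 -> HIT, frames=[3,2,4] (faults so far: 5)
  Optimal total faults: 5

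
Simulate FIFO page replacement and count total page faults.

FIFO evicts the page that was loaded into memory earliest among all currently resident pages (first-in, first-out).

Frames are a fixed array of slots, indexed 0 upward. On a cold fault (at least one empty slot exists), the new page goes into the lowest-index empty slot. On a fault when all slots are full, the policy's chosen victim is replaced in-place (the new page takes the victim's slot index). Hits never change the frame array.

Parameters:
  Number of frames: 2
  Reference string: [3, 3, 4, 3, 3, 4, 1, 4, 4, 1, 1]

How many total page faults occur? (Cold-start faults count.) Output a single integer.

Step 0: ref 3 → FAULT, frames=[3,-]
Step 1: ref 3 → HIT, frames=[3,-]
Step 2: ref 4 → FAULT, frames=[3,4]
Step 3: ref 3 → HIT, frames=[3,4]
Step 4: ref 3 → HIT, frames=[3,4]
Step 5: ref 4 → HIT, frames=[3,4]
Step 6: ref 1 → FAULT (evict 3), frames=[1,4]
Step 7: ref 4 → HIT, frames=[1,4]
Step 8: ref 4 → HIT, frames=[1,4]
Step 9: ref 1 → HIT, frames=[1,4]
Step 10: ref 1 → HIT, frames=[1,4]
Total faults: 3

Answer: 3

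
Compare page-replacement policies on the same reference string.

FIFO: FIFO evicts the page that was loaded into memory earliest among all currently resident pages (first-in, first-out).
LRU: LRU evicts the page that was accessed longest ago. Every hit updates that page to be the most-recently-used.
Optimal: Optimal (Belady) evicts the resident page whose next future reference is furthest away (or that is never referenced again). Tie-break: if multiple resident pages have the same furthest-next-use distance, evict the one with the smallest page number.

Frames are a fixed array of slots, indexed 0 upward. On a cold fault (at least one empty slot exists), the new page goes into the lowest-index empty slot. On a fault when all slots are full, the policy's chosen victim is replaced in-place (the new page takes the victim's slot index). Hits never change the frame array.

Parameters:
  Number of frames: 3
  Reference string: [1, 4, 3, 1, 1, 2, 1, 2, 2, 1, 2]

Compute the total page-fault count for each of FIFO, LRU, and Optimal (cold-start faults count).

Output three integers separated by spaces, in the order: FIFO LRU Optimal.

Answer: 5 4 4

Derivation:
--- FIFO ---
  step 0: ref 1 -> FAULT, frames=[1,-,-] (faults so far: 1)
  step 1: ref 4 -> FAULT, frames=[1,4,-] (faults so far: 2)
  step 2: ref 3 -> FAULT, frames=[1,4,3] (faults so far: 3)
  step 3: ref 1 -> HIT, frames=[1,4,3] (faults so far: 3)
  step 4: ref 1 -> HIT, frames=[1,4,3] (faults so far: 3)
  step 5: ref 2 -> FAULT, evict 1, frames=[2,4,3] (faults so far: 4)
  step 6: ref 1 -> FAULT, evict 4, frames=[2,1,3] (faults so far: 5)
  step 7: ref 2 -> HIT, frames=[2,1,3] (faults so far: 5)
  step 8: ref 2 -> HIT, frames=[2,1,3] (faults so far: 5)
  step 9: ref 1 -> HIT, frames=[2,1,3] (faults so far: 5)
  step 10: ref 2 -> HIT, frames=[2,1,3] (faults so far: 5)
  FIFO total faults: 5
--- LRU ---
  step 0: ref 1 -> FAULT, frames=[1,-,-] (faults so far: 1)
  step 1: ref 4 -> FAULT, frames=[1,4,-] (faults so far: 2)
  step 2: ref 3 -> FAULT, frames=[1,4,3] (faults so far: 3)
  step 3: ref 1 -> HIT, frames=[1,4,3] (faults so far: 3)
  step 4: ref 1 -> HIT, frames=[1,4,3] (faults so far: 3)
  step 5: ref 2 -> FAULT, evict 4, frames=[1,2,3] (faults so far: 4)
  step 6: ref 1 -> HIT, frames=[1,2,3] (faults so far: 4)
  step 7: ref 2 -> HIT, frames=[1,2,3] (faults so far: 4)
  step 8: ref 2 -> HIT, frames=[1,2,3] (faults so far: 4)
  step 9: ref 1 -> HIT, frames=[1,2,3] (faults so far: 4)
  step 10: ref 2 -> HIT, frames=[1,2,3] (faults so far: 4)
  LRU total faults: 4
--- Optimal ---
  step 0: ref 1 -> FAULT, frames=[1,-,-] (faults so far: 1)
  step 1: ref 4 -> FAULT, frames=[1,4,-] (faults so far: 2)
  step 2: ref 3 -> FAULT, frames=[1,4,3] (faults so far: 3)
  step 3: ref 1 -> HIT, frames=[1,4,3] (faults so far: 3)
  step 4: ref 1 -> HIT, frames=[1,4,3] (faults so far: 3)
  step 5: ref 2 -> FAULT, evict 3, frames=[1,4,2] (faults so far: 4)
  step 6: ref 1 -> HIT, frames=[1,4,2] (faults so far: 4)
  step 7: ref 2 -> HIT, frames=[1,4,2] (faults so far: 4)
  step 8: ref 2 -> HIT, frames=[1,4,2] (faults so far: 4)
  step 9: ref 1 -> HIT, frames=[1,4,2] (faults so far: 4)
  step 10: ref 2 -> HIT, frames=[1,4,2] (faults so far: 4)
  Optimal total faults: 4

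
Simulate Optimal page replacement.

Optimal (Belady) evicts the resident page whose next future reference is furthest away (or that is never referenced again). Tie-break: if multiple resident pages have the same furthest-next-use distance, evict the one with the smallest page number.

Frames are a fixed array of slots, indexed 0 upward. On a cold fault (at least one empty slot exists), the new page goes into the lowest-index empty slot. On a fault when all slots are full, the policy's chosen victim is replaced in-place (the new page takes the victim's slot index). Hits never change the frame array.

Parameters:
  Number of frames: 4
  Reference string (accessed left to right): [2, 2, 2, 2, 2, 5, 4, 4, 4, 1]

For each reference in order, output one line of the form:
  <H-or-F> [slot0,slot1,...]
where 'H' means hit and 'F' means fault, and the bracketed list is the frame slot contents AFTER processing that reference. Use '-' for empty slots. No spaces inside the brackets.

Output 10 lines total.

F [2,-,-,-]
H [2,-,-,-]
H [2,-,-,-]
H [2,-,-,-]
H [2,-,-,-]
F [2,5,-,-]
F [2,5,4,-]
H [2,5,4,-]
H [2,5,4,-]
F [2,5,4,1]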